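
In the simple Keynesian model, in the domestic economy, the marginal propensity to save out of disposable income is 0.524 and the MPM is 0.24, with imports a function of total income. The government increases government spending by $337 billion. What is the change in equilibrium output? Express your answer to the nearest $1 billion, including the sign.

MPC = 1 − MPS = 1 − 0.524 = 0.476.
Government-spending multiplier = 1/(1 − c + m) = 1/(1 − 0.476 + 0.24) = 1/0.764 ≈ 1.309.
ΔY = k × ΔG = (+$337 billion) / 0.764 ≈ +$441 billion.

+$441 billion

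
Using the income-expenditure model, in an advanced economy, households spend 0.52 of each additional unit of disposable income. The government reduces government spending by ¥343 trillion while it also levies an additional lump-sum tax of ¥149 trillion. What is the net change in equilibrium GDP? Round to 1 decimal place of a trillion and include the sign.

−¥876.0 trillion

Expenditure multiplier = 1/(1 − MPC) = 1/(1 − 0.52) = 1/0.48 ≈ 2.083.
ΔG contributes k·ΔG = (−¥343 trillion) / 0.48 ≈ −¥714.6 trillion.
ΔT of +¥149 trillion changes first-round spending by −c·ΔT = −¥77.48 trillion, contributing k·(−c·ΔT) = (−¥77.48 trillion) / 0.48 ≈ −¥161.4 trillion.
Net ΔY = k(ΔG − c·ΔT) = (−¥420.48 trillion) / 0.48 = −¥876 trillion.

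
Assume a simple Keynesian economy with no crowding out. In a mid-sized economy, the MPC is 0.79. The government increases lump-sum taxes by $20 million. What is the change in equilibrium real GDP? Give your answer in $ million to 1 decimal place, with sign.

A lump-sum tax change of +$20 million shifts disposable income by −$20 million; first-round consumption changes by −c × ΔT = −0.79 × (+$20 million) = −$15.8 million.
Expenditure multiplier = 1/(1 − MPC) = 1/(1 − 0.79) = 1/0.21 ≈ 4.762.
The tax multiplier is −c × k ≈ −3.762, so ΔY = k × (−c·ΔT) = (−$15.8 million) / 0.21 ≈ −$75.2 million.

−$75.2 million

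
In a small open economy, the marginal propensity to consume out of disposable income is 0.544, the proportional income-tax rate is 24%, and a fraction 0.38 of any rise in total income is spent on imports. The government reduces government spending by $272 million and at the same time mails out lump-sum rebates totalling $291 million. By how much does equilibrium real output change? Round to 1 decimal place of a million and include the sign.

Expenditure multiplier = 1/(1 − c(1−t) + m) = 1/(1 − 0.544×0.76 + 0.38) = 1/0.96656 ≈ 1.035.
ΔG contributes k·ΔG = (−$272 million) / 0.96656 ≈ −$281.4 million.
ΔT of −$291 million changes first-round spending by −c·ΔT = +$158.304 million, contributing k·(−c·ΔT) = (+$158.304 million) / 0.96656 ≈ +$163.8 million.
Net ΔY = k(ΔG − c·ΔT) = (−$113.696 million) / 0.96656 ≈ −$117.6 million.

−$117.6 million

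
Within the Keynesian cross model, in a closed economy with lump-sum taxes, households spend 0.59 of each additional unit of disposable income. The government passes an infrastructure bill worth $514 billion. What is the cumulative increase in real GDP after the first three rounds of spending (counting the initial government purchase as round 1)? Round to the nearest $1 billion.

$996 billion

Round 1 adds ΔG = $514 billion; each later round is MPC = 0.59 times the previous.
After 3 rounds: 514 + 303.26 + 178.9234 = ΔG·(1 − c^3)/(1 − c) = 514 × (1 − 0.205379)/0.41 ≈ $996 billion.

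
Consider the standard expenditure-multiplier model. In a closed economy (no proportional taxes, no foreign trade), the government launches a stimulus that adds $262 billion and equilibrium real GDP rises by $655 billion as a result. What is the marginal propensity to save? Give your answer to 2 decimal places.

Implied spending multiplier k = ΔY/ΔG = 655/262 = 2.5.
Since k = 1/(1 − MPC), MPC = 1 − 1/k = 1 − ΔG/ΔY = 1 − 262/655 = 0.60.
MPS = 1 − MPC = 0.40.

0.40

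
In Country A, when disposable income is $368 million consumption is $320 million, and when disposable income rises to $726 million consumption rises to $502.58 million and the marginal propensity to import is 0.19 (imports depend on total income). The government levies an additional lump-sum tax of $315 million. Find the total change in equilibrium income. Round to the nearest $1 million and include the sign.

−$236 million

MPC = ΔC/ΔYd = (502.58 − 320)/(726 − 368) = 182.58/358 = 0.51.
A lump-sum tax change of +$315 million shifts disposable income by −$315 million; first-round consumption changes by −c × ΔT = −0.51 × (+$315 million) = −$160.65 million.
Expenditure multiplier = 1/(1 − c + m) = 1/(1 − 0.51 + 0.19) = 1/0.68 ≈ 1.471.
The tax multiplier is −c × k = −0.75, so ΔY = k × (−c·ΔT) = (−$160.65 million) / 0.68 ≈ −$236 million.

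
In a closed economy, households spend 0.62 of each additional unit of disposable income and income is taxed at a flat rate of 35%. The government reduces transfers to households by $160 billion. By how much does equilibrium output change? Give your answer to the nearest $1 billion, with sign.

The transfer change shifts disposable income by −$160 billion, so first-round consumption changes by c·ΔTR = 0.62 × (−$160 billion) = −$99.2 billion.
Expenditure multiplier = 1/(1 − c(1−t)) = 1/(1 − 0.62×0.65) = 1/0.597 ≈ 1.675.
The transfer multiplier is c × k ≈ 1.039, so ΔY = k × (c·ΔTR) = (−$99.2 billion) / 0.597 ≈ −$166 billion.

−$166 billion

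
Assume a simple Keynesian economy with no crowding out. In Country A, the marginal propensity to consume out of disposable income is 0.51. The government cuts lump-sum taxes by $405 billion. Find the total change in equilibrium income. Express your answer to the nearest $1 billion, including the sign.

+$422 billion

A lump-sum tax change of −$405 billion shifts disposable income by +$405 billion; first-round consumption changes by −c × ΔT = −0.51 × (−$405 billion) = +$206.55 billion.
Expenditure multiplier = 1/(1 − MPC) = 1/(1 − 0.51) = 1/0.49 ≈ 2.041.
The tax multiplier is −c × k ≈ −1.041, so ΔY = k × (−c·ΔT) = (+$206.55 billion) / 0.49 ≈ +$422 billion.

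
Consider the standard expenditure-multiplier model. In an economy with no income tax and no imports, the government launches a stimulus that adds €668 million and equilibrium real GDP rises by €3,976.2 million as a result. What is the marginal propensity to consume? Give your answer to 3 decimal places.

0.832

Implied spending multiplier k = ΔY/ΔG = 3,976.2/668 ≈ 5.9524.
Since k = 1/(1 − MPC), MPC = 1 − 1/k = 1 − ΔG/ΔY = 1 − 668/3,976.2 ≈ 0.832.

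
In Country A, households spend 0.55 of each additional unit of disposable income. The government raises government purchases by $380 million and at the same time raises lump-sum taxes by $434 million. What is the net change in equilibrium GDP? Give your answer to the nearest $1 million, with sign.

+$314 million

Expenditure multiplier = 1/(1 − MPC) = 1/(1 − 0.55) = 1/0.45 ≈ 2.222.
ΔG contributes k·ΔG = (+$380 million) / 0.45 ≈ +$844.4 million.
ΔT of +$434 million changes first-round spending by −c·ΔT = −$238.7 million, contributing k·(−c·ΔT) = (−$238.7 million) / 0.45 ≈ −$530.4 million.
Net ΔY = k(ΔG − c·ΔT) = (+$141.3 million) / 0.45 = +$314 million.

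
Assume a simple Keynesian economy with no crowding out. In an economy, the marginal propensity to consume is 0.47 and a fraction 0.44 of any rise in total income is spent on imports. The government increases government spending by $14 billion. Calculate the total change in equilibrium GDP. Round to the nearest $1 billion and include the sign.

+$14 billion

Expenditure multiplier = 1/(1 − c + m) = 1/(1 − 0.47 + 0.44) = 1/0.97 ≈ 1.031.
ΔY = k × ΔG = (+$14 billion) / 0.97 ≈ +$14 billion.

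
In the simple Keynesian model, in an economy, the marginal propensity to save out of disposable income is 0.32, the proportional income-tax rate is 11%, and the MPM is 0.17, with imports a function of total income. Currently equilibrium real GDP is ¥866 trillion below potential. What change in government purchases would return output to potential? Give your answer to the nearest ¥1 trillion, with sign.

MPC = 1 − MPS = 1 − 0.32 = 0.68.
Spending multiplier = 1/(1 − c(1−t) + m) = 1/(1 − 0.68×0.89 + 0.17) = 1/0.5648 ≈ 1.771.
Need ΔY = +¥866 trillion, so ΔG = ΔY/k = (+¥866 trillion) × 0.5648 ≈ +¥489 trillion.
The government should increase government purchases by ¥489 trillion.

+¥489 trillion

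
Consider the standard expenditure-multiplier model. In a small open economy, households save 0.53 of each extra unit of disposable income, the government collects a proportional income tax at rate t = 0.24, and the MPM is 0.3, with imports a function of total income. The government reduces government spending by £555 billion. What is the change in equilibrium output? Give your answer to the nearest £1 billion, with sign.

MPC = 1 − MPS = 1 − 0.53 = 0.47.
Spending multiplier = 1/(1 − c(1−t) + m) = 1/(1 − 0.47×0.76 + 0.3) = 1/0.9428 ≈ 1.061.
ΔY = k × ΔG = (−£555 billion) / 0.9428 ≈ −£589 billion.

−£589 billion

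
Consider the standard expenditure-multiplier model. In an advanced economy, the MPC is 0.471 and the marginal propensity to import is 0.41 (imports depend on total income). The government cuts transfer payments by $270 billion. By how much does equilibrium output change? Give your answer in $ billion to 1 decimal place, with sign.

−$135.4 billion

The transfer change shifts disposable income by −$270 billion, so first-round consumption changes by c·ΔTR = 0.471 × (−$270 billion) = −$127.17 billion.
Expenditure multiplier = 1/(1 − c + m) = 1/(1 − 0.471 + 0.41) = 1/0.939 ≈ 1.065.
The transfer multiplier is c × k ≈ 0.502, so ΔY = k × (c·ΔTR) = (−$127.17 billion) / 0.939 ≈ −$135.4 billion.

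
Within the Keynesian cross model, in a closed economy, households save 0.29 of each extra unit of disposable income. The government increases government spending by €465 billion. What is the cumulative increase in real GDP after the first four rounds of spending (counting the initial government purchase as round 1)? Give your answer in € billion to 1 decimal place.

MPC = 1 − MPS = 1 − 0.29 = 0.71.
Round 1 adds ΔG = €465 billion; each later round is MPC = 0.71 times the previous.
After 4 rounds: 465 + 330.15 + 234.4065 + 166.428615 = ΔG·(1 − c^4)/(1 − c) = 465 × (1 − 0.25411681)/0.29 ≈ €1,196 billion.

€1,196.0 billion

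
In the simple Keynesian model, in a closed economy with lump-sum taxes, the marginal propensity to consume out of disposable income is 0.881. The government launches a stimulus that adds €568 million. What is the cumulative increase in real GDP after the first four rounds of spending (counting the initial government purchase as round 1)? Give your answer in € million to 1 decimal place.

Round 1 adds ΔG = €568 million; each later round is MPC = 0.881 times the previous.
After 4 rounds: 568 + 500.408 + 440.859448 + 388.397173688 = ΔG·(1 − c^4)/(1 − c) = 568 × (1 − 0.602425897921)/0.119 ≈ €1,897.7 million.

€1,897.7 million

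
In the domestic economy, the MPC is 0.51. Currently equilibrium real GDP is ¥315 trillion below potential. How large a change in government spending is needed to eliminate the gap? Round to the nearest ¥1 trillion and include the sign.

+¥154 trillion

Spending multiplier = 1/(1 − MPC) = 1/(1 − 0.51) = 1/0.49 ≈ 2.041.
Need ΔY = +¥315 trillion, so ΔG = ΔY/k = (+¥315 trillion) × 0.49 ≈ +¥154 trillion.
The government should increase government spending by ¥154 trillion.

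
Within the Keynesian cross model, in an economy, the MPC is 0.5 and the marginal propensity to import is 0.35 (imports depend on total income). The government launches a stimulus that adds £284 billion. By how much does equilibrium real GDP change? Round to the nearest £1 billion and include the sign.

Expenditure multiplier = 1/(1 − c + m) = 1/(1 − 0.5 + 0.35) = 1/0.85 ≈ 1.176.
ΔY = k × ΔG = (+£284 billion) / 0.85 ≈ +£334 billion.

+£334 billion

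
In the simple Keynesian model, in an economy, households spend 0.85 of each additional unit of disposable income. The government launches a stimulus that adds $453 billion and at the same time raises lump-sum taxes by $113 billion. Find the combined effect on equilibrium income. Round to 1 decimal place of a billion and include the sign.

Expenditure multiplier = 1/(1 − MPC) = 1/(1 − 0.85) = 1/0.15 ≈ 6.667.
ΔG contributes k·ΔG = (+$453 billion) / 0.15 = +$3,020 billion.
ΔT of +$113 billion changes first-round spending by −c·ΔT = −$96.05 billion, contributing k·(−c·ΔT) = (−$96.05 billion) / 0.15 ≈ −$640.3 billion.
Net ΔY = k(ΔG − c·ΔT) = (+$356.95 billion) / 0.15 ≈ +$2,379.7 billion.

+$2,379.7 billion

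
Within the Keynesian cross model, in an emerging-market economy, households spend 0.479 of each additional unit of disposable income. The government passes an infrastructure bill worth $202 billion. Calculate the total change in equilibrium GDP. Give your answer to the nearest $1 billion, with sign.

+$388 billion

Spending multiplier = 1/(1 − MPC) = 1/(1 − 0.479) = 1/0.521 ≈ 1.919.
ΔY = k × ΔG = (+$202 billion) / 0.521 ≈ +$388 billion.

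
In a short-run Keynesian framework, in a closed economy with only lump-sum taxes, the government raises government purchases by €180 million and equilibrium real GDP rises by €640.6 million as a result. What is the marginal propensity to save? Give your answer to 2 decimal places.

Implied spending multiplier k = ΔY/ΔG = 640.6/180 ≈ 3.5589.
Since k = 1/(1 − MPC), MPC = 1 − 1/k = 1 − ΔG/ΔY = 1 − 180/640.6 ≈ 0.72.
MPS = 1 − MPC = 0.28.

0.28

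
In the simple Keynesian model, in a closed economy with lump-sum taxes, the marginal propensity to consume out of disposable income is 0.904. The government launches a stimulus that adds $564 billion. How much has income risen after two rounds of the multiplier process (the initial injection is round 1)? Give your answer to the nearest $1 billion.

$1,074 billion

Round 1 adds ΔG = $564 billion; each later round is MPC = 0.904 times the previous.
After 2 rounds: 564 + 509.856 = ΔG·(1 − c^2)/(1 − c) = 564 × (1 − 0.817216)/0.096 ≈ $1,074 billion.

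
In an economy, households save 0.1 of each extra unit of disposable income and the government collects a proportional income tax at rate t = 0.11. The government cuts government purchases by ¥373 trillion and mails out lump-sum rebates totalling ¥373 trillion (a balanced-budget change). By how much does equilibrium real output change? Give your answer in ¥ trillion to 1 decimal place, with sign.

MPC = 1 − MPS = 1 − 0.1 = 0.9.
Expenditure multiplier = 1/(1 − c(1−t)) = 1/(1 − 0.9×0.89) = 1/0.199 ≈ 5.025.
ΔG contributes k·ΔG = (−¥373 trillion) / 0.199 ≈ −¥1,874.4 trillion.
ΔT of −¥373 trillion changes first-round spending by −c·ΔT = +¥335.7 trillion, contributing k·(−c·ΔT) = (+¥335.7 trillion) / 0.199 ≈ +¥1,686.9 trillion.
Net ΔY = k(ΔG − c·ΔT) = (−¥37.3 trillion) / 0.199 ≈ −¥187.4 trillion.

−¥187.4 trillion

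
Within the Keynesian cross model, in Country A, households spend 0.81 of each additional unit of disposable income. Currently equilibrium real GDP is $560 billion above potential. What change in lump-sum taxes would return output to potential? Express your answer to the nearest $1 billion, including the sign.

Spending multiplier = 1/(1 − MPC) = 1/(1 − 0.81) = 1/0.19 ≈ 5.263.
Tax multiplier = −c·k = −0.81/0.19 ≈ −4.263. Need ΔY = −$560 billion, so ΔT = ΔY/(−c·k) = −(−$560 billion) × 0.19 / 0.81 ≈ +$131 billion.
The government should raise lump-sum taxes by $131 billion.

+$131 billion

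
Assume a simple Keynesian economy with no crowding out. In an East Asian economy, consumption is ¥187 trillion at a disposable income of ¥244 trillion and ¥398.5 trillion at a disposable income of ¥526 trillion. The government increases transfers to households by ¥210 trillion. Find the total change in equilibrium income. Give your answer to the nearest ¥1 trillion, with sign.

MPC = ΔC/ΔYd = (398.5 − 187)/(526 − 244) = 211.5/282 = 0.75.
The transfer change shifts disposable income by +¥210 trillion, so first-round consumption changes by c·ΔTR = 0.75 × (+¥210 trillion) = +¥157.5 trillion.
Expenditure multiplier = 1/(1 − MPC) = 1/(1 − 0.75) = 1/0.25 = 4.
The transfer multiplier is c × k = 3, so ΔY = k × (c·ΔTR) = (+¥157.5 trillion) / 0.25 = +¥630 trillion.

+¥630 trillion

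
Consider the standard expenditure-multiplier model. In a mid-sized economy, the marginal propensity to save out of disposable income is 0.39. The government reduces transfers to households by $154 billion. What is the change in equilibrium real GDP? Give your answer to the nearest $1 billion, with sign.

MPC = 1 − MPS = 1 − 0.39 = 0.61.
The transfer change shifts disposable income by −$154 billion, so first-round consumption changes by c·ΔTR = 0.61 × (−$154 billion) = −$93.94 billion.
Expenditure multiplier = 1/(1 − MPC) = 1/(1 − 0.61) = 1/0.39 ≈ 2.564.
The transfer multiplier is c × k ≈ 1.564, so ΔY = k × (c·ΔTR) = (−$93.94 billion) / 0.39 ≈ −$241 billion.

−$241 billion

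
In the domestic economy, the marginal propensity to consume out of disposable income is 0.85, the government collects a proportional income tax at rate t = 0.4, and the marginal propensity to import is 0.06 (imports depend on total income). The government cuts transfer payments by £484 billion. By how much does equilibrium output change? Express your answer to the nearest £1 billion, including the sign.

The transfer change shifts disposable income by −£484 billion, so first-round consumption changes by c·ΔTR = 0.85 × (−£484 billion) = −£411.4 billion.
Expenditure multiplier = 1/(1 − c(1−t) + m) = 1/(1 − 0.85×0.6 + 0.06) = 1/0.55 ≈ 1.818.
The transfer multiplier is c × k ≈ 1.545, so ΔY = k × (c·ΔTR) = (−£411.4 billion) / 0.55 = −£748 billion.

−£748 billion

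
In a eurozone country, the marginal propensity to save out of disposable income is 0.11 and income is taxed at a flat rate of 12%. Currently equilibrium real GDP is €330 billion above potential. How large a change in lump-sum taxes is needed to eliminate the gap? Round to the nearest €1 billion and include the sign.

MPC = 1 − MPS = 1 − 0.11 = 0.89.
Spending multiplier = 1/(1 − c(1−t)) = 1/(1 − 0.89×0.88) = 1/0.2168 ≈ 4.613.
Tax multiplier = −c·k = −0.89/0.2168 ≈ −4.105. Need ΔY = −€330 billion, so ΔT = ΔY/(−c·k) = −(−€330 billion) × 0.2168 / 0.89 ≈ +€80 billion.
The government should raise lump-sum taxes by €80 billion.

+€80 billion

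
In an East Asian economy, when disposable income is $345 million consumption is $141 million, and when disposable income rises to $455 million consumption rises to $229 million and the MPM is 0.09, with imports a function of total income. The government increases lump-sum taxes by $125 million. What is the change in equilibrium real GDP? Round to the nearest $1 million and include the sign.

MPC = ΔC/ΔYd = (229 − 141)/(455 − 345) = 88/110 = 0.8.
A lump-sum tax change of +$125 million shifts disposable income by −$125 million; first-round consumption changes by −c × ΔT = −0.8 × (+$125 million) = −$100 million.
Expenditure multiplier = 1/(1 − c + m) = 1/(1 − 0.8 + 0.09) = 1/0.29 ≈ 3.448.
The tax multiplier is −c × k ≈ −2.759, so ΔY = k × (−c·ΔT) = (−$100 million) / 0.29 ≈ −$345 million.

−$345 million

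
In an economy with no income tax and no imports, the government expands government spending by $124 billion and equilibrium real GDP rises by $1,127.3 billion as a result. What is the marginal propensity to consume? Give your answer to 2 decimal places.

Implied spending multiplier k = ΔY/ΔG = 1,127.3/124 ≈ 9.0911.
Since k = 1/(1 − MPC), MPC = 1 − 1/k = 1 − ΔG/ΔY = 1 − 124/1,127.3 ≈ 0.89.

0.89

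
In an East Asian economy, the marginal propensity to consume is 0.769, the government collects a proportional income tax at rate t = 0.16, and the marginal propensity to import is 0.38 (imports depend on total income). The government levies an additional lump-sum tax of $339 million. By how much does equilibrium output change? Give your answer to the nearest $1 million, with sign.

A lump-sum tax change of +$339 million shifts disposable income by −$339 million; first-round consumption changes by −c × ΔT = −0.769 × (+$339 million) = −$260.691 million.
Expenditure multiplier = 1/(1 − c(1−t) + m) = 1/(1 − 0.769×0.84 + 0.38) = 1/0.73404 ≈ 1.362.
The tax multiplier is −c × k ≈ −1.048, so ΔY = k × (−c·ΔT) = (−$260.691 million) / 0.73404 ≈ −$355 million.

−$355 million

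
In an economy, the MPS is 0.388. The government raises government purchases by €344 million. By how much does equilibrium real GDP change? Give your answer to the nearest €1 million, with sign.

MPC = 1 − MPS = 1 − 0.388 = 0.612.
Government-spending multiplier = 1/(1 − MPC) = 1/(1 − 0.612) = 1/0.388 ≈ 2.577.
ΔY = k × ΔG = (+€344 million) / 0.388 ≈ +€887 million.

+€887 million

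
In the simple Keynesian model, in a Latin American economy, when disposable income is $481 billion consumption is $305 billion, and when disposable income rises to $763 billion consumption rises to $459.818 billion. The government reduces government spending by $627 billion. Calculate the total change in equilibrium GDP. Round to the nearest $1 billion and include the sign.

−$1,390 billion

MPC = ΔC/ΔYd = (459.818 − 305)/(763 − 481) = 154.818/282 = 0.549.
Government-spending multiplier = 1/(1 − MPC) = 1/(1 − 0.549) = 1/0.451 ≈ 2.217.
ΔY = k × ΔG = (−$627 billion) / 0.451 ≈ −$1,390 billion.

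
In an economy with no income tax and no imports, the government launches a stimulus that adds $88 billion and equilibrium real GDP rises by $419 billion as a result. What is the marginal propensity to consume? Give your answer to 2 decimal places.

Implied spending multiplier k = ΔY/ΔG = 419/88 ≈ 4.7614.
Since k = 1/(1 − MPC), MPC = 1 − 1/k = 1 − ΔG/ΔY = 1 − 88/419 ≈ 0.79.

0.79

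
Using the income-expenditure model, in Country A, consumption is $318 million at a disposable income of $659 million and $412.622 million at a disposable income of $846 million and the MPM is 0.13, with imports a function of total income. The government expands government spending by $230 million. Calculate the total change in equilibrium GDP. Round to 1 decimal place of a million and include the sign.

MPC = ΔC/ΔYd = (412.622 − 318)/(846 − 659) = 94.622/187 = 0.506.
Spending multiplier = 1/(1 − c + m) = 1/(1 − 0.506 + 0.13) = 1/0.624 ≈ 1.603.
ΔY = k × ΔG = (+$230 million) / 0.624 ≈ +$368.6 million.

+$368.6 million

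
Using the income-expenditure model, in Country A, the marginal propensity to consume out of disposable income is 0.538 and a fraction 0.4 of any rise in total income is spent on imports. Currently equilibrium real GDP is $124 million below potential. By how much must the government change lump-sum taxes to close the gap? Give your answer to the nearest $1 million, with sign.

Spending multiplier = 1/(1 − c + m) = 1/(1 − 0.538 + 0.4) = 1/0.862 ≈ 1.16.
Tax multiplier = −c·k = −0.538/0.862 ≈ −0.624. Need ΔY = +$124 million, so ΔT = ΔY/(−c·k) = −(+$124 million) × 0.862 / 0.538 ≈ −$199 million.
The government should cut lump-sum taxes by $199 million.

−$199 million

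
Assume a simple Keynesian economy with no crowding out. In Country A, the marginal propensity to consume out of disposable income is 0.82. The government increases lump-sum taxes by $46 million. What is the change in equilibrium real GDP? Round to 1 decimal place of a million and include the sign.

A lump-sum tax change of +$46 million shifts disposable income by −$46 million; first-round consumption changes by −c × ΔT = −0.82 × (+$46 million) = −$37.72 million.
Expenditure multiplier = 1/(1 − MPC) = 1/(1 − 0.82) = 1/0.18 ≈ 5.556.
The tax multiplier is −c × k ≈ −4.556, so ΔY = k × (−c·ΔT) = (−$37.72 million) / 0.18 ≈ −$209.6 million.

−$209.6 million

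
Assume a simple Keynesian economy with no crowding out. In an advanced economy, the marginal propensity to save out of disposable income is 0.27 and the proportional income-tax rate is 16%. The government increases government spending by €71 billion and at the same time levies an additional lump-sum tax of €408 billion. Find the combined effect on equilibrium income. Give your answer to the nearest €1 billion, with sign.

MPC = 1 − MPS = 1 − 0.27 = 0.73.
Expenditure multiplier = 1/(1 − c(1−t)) = 1/(1 − 0.73×0.84) = 1/0.3868 ≈ 2.585.
ΔG contributes k·ΔG = (+€71 billion) / 0.3868 ≈ +€183.6 billion.
ΔT of +€408 billion changes first-round spending by −c·ΔT = −€297.84 billion, contributing k·(−c·ΔT) = (−€297.84 billion) / 0.3868 ≈ −€770 billion.
Net ΔY = k(ΔG − c·ΔT) = (−€226.84 billion) / 0.3868 ≈ −€586 billion.

−€586 billion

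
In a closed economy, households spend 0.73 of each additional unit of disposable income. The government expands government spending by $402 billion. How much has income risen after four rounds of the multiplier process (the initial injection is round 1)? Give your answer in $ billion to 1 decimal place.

$1,066.1 billion

Round 1 adds ΔG = $402 billion; each later round is MPC = 0.73 times the previous.
After 4 rounds: 402 + 293.46 + 214.2258 + 156.384834 = ΔG·(1 − c^4)/(1 − c) = 402 × (1 − 0.28398241)/0.27 ≈ $1,066.1 billion.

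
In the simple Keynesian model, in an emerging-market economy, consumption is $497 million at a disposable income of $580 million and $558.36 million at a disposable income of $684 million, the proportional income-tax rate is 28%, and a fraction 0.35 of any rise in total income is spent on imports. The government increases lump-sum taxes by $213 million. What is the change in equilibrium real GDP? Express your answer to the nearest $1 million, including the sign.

−$136 million

MPC = ΔC/ΔYd = (558.36 − 497)/(684 − 580) = 61.36/104 = 0.59.
A lump-sum tax change of +$213 million shifts disposable income by −$213 million; first-round consumption changes by −c × ΔT = −0.59 × (+$213 million) = −$125.67 million.
Expenditure multiplier = 1/(1 − c(1−t) + m) = 1/(1 − 0.59×0.72 + 0.35) = 1/0.9252 ≈ 1.081.
The tax multiplier is −c × k ≈ −0.638, so ΔY = k × (−c·ΔT) = (−$125.67 million) / 0.9252 ≈ −$136 million.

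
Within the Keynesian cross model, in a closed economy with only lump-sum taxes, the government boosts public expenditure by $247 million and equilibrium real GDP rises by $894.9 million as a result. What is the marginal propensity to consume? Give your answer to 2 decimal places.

Implied spending multiplier k = ΔY/ΔG = 894.9/247 ≈ 3.6231.
Since k = 1/(1 − MPC), MPC = 1 − 1/k = 1 − ΔG/ΔY = 1 − 247/894.9 ≈ 0.72.

0.72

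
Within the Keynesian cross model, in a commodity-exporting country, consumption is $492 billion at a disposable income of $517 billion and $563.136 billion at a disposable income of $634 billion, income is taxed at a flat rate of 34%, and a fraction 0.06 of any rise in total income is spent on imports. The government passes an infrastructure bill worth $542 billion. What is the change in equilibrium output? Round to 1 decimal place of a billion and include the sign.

+$822.8 billion

MPC = ΔC/ΔYd = (563.136 − 492)/(634 − 517) = 71.136/117 = 0.608.
Government-spending multiplier = 1/(1 − c(1−t) + m) = 1/(1 − 0.608×0.66 + 0.06) = 1/0.65872 ≈ 1.518.
ΔY = k × ΔG = (+$542 billion) / 0.65872 ≈ +$822.8 billion.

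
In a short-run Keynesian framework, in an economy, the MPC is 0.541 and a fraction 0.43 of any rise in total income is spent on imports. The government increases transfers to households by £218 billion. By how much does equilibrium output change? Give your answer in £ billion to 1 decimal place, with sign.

The transfer change shifts disposable income by +£218 billion, so first-round consumption changes by c·ΔTR = 0.541 × (+£218 billion) = +£117.938 billion.
Expenditure multiplier = 1/(1 − c + m) = 1/(1 − 0.541 + 0.43) = 1/0.889 ≈ 1.125.
The transfer multiplier is c × k ≈ 0.609, so ΔY = k × (c·ΔTR) = (+£117.938 billion) / 0.889 ≈ +£132.7 billion.

+£132.7 billion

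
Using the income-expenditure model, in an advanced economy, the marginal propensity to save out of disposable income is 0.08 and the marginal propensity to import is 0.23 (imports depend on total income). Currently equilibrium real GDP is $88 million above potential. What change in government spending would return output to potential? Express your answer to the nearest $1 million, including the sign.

−$27 million

MPC = 1 − MPS = 1 − 0.08 = 0.92.
Spending multiplier = 1/(1 − c + m) = 1/(1 − 0.92 + 0.23) = 1/0.31 ≈ 3.226.
Need ΔY = −$88 million, so ΔG = ΔY/k = (−$88 million) × 0.31 ≈ −$27 million.
The government should cut government spending by $27 million.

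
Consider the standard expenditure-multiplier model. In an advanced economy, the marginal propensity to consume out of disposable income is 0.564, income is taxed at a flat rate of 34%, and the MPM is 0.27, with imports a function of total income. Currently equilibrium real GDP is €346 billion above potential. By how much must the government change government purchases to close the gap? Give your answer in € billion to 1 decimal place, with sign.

−€310.6 billion

Spending multiplier = 1/(1 − c(1−t) + m) = 1/(1 − 0.564×0.66 + 0.27) = 1/0.89776 ≈ 1.114.
Need ΔY = −€346 billion, so ΔG = ΔY/k = (−€346 billion) × 0.89776 ≈ −€310.6 billion.
The government should cut government purchases by €310.6 billion.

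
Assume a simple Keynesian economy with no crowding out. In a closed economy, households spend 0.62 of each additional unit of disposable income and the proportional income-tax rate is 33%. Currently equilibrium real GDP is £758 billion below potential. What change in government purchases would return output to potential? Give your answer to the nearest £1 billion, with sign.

Spending multiplier = 1/(1 − c(1−t)) = 1/(1 − 0.62×0.67) = 1/0.5846 ≈ 1.711.
Need ΔY = +£758 billion, so ΔG = ΔY/k = (+£758 billion) × 0.5846 ≈ +£443 billion.
The government should increase government purchases by £443 billion.

+£443 billion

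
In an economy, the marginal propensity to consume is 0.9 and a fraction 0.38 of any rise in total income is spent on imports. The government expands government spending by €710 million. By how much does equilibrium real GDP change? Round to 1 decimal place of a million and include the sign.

Spending multiplier = 1/(1 − c + m) = 1/(1 − 0.9 + 0.38) = 1/0.48 ≈ 2.083.
ΔY = k × ΔG = (+€710 million) / 0.48 ≈ +€1,479.2 million.

+€1,479.2 million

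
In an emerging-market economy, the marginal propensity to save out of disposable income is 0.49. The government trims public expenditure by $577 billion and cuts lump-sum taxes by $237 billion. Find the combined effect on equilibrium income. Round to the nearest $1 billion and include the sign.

MPC = 1 − MPS = 1 − 0.49 = 0.51.
Expenditure multiplier = 1/(1 − MPC) = 1/(1 − 0.51) = 1/0.49 ≈ 2.041.
ΔG contributes k·ΔG = (−$577 billion) / 0.49 ≈ −$1,177.6 billion.
ΔT of −$237 billion changes first-round spending by −c·ΔT = +$120.87 billion, contributing k·(−c·ΔT) = (+$120.87 billion) / 0.49 ≈ +$246.7 billion.
Net ΔY = k(ΔG − c·ΔT) = (−$456.13 billion) / 0.49 ≈ −$931 billion.

−$931 billion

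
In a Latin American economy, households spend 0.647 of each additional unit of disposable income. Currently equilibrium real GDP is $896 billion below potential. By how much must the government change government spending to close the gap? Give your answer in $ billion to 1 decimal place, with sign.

Spending multiplier = 1/(1 − MPC) = 1/(1 − 0.647) = 1/0.353 ≈ 2.833.
Need ΔY = +$896 billion, so ΔG = ΔY/k = (+$896 billion) × 0.353 ≈ +$316.3 billion.
The government should increase government spending by $316.3 billion.

+$316.3 billion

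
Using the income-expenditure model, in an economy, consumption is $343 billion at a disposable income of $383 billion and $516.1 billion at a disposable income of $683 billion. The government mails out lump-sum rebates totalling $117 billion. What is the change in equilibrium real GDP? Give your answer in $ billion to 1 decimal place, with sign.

+$159.6 billion

MPC = ΔC/ΔYd = (516.1 − 343)/(683 − 383) = 173.1/300 = 0.577.
A lump-sum tax change of −$117 billion shifts disposable income by +$117 billion; first-round consumption changes by −c × ΔT = −0.577 × (−$117 billion) = +$67.509 billion.
Expenditure multiplier = 1/(1 − MPC) = 1/(1 − 0.577) = 1/0.423 ≈ 2.364.
The tax multiplier is −c × k ≈ −1.364, so ΔY = k × (−c·ΔT) = (+$67.509 billion) / 0.423 ≈ +$159.6 billion.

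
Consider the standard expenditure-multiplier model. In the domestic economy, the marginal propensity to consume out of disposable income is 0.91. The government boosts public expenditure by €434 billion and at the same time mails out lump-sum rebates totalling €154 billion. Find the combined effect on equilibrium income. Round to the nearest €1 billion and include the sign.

+€6,379 billion

Expenditure multiplier = 1/(1 − MPC) = 1/(1 − 0.91) = 1/0.09 ≈ 11.111.
ΔG contributes k·ΔG = (+€434 billion) / 0.09 ≈ +€4,822.2 billion.
ΔT of −€154 billion changes first-round spending by −c·ΔT = +€140.14 billion, contributing k·(−c·ΔT) = (+€140.14 billion) / 0.09 ≈ +€1,557.1 billion.
Net ΔY = k(ΔG − c·ΔT) = (+€574.14 billion) / 0.09 ≈ +€6,379 billion.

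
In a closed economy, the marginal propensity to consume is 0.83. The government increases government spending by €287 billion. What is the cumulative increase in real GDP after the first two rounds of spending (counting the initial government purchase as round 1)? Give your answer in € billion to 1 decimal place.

Round 1 adds ΔG = €287 billion; each later round is MPC = 0.83 times the previous.
After 2 rounds: 287 + 238.21 = ΔG·(1 − c^2)/(1 − c) = 287 × (1 − 0.6889)/0.17 ≈ €525.2 billion.

€525.2 billion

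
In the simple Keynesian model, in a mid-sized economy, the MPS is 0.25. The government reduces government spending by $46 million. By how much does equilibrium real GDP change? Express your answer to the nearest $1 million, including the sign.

−$184 million

MPC = 1 − MPS = 1 − 0.25 = 0.75.
Expenditure multiplier = 1/(1 − MPC) = 1/(1 − 0.75) = 1/0.25 = 4.
ΔY = k × ΔG = (−$46 million) / 0.25 = −$184 million.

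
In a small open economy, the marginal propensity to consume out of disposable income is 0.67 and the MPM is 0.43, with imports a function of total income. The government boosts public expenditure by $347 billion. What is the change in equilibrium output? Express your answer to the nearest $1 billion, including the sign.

Government-spending multiplier = 1/(1 − c + m) = 1/(1 − 0.67 + 0.43) = 1/0.76 ≈ 1.316.
ΔY = k × ΔG = (+$347 billion) / 0.76 ≈ +$457 billion.

+$457 billion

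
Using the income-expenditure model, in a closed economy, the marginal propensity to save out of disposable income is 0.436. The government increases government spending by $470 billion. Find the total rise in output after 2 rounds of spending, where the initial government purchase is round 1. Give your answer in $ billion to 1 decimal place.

$735.1 billion

MPC = 1 − MPS = 1 − 0.436 = 0.564.
Round 1 adds ΔG = $470 billion; each later round is MPC = 0.564 times the previous.
After 2 rounds: 470 + 265.08 = ΔG·(1 − c^2)/(1 − c) = 470 × (1 − 0.318096)/0.436 ≈ $735.1 billion.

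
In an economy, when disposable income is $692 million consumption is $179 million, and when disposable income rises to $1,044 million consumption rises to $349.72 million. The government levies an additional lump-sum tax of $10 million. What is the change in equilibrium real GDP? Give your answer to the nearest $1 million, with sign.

MPC = ΔC/ΔYd = (349.72 − 179)/(1,044 − 692) = 170.72/352 = 0.485.
A lump-sum tax change of +$10 million shifts disposable income by −$10 million; first-round consumption changes by −c × ΔT = −0.485 × (+$10 million) = −$4.85 million.
Expenditure multiplier = 1/(1 − MPC) = 1/(1 − 0.485) = 1/0.515 ≈ 1.942.
The tax multiplier is −c × k ≈ −0.942, so ΔY = k × (−c·ΔT) = (−$4.85 million) / 0.515 ≈ −$9 million.

−$9 million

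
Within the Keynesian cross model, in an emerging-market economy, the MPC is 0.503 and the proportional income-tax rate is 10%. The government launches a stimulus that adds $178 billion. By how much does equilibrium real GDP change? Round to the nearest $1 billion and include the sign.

Spending multiplier = 1/(1 − c(1−t)) = 1/(1 − 0.503×0.9) = 1/0.5473 ≈ 1.827.
ΔY = k × ΔG = (+$178 billion) / 0.5473 ≈ +$325 billion.

+$325 billion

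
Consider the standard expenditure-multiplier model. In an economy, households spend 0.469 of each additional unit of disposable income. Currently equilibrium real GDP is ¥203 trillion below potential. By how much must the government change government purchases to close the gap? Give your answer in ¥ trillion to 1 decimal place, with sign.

Spending multiplier = 1/(1 − MPC) = 1/(1 − 0.469) = 1/0.531 ≈ 1.883.
Need ΔY = +¥203 trillion, so ΔG = ΔY/k = (+¥203 trillion) × 0.531 ≈ +¥107.8 trillion.
The government should increase government purchases by ¥107.8 trillion.

+¥107.8 trillion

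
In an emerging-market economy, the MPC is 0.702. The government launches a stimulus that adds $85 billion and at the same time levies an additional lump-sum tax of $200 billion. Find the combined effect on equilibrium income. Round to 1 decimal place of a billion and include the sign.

Expenditure multiplier = 1/(1 − MPC) = 1/(1 − 0.702) = 1/0.298 ≈ 3.356.
ΔG contributes k·ΔG = (+$85 billion) / 0.298 ≈ +$285.2 billion.
ΔT of +$200 billion changes first-round spending by −c·ΔT = −$140.4 billion, contributing k·(−c·ΔT) = (−$140.4 billion) / 0.298 ≈ −$471.1 billion.
Net ΔY = k(ΔG − c·ΔT) = (−$55.4 billion) / 0.298 ≈ −$185.9 billion.

−$185.9 billion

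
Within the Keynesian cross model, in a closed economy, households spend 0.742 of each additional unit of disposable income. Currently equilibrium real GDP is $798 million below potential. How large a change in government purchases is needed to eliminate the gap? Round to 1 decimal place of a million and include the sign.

Spending multiplier = 1/(1 − MPC) = 1/(1 − 0.742) = 1/0.258 ≈ 3.876.
Need ΔY = +$798 million, so ΔG = ΔY/k = (+$798 million) × 0.258 ≈ +$205.9 million.
The government should increase government purchases by $205.9 million.

+$205.9 million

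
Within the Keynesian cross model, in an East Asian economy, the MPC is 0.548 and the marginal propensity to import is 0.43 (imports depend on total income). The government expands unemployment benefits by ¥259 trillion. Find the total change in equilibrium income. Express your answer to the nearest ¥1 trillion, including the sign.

The transfer change shifts disposable income by +¥259 trillion, so first-round consumption changes by c·ΔTR = 0.548 × (+¥259 trillion) = +¥141.932 trillion.
Expenditure multiplier = 1/(1 − c + m) = 1/(1 − 0.548 + 0.43) = 1/0.882 ≈ 1.134.
The transfer multiplier is c × k ≈ 0.621, so ΔY = k × (c·ΔTR) = (+¥141.932 trillion) / 0.882 ≈ +¥161 trillion.

+¥161 trillion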